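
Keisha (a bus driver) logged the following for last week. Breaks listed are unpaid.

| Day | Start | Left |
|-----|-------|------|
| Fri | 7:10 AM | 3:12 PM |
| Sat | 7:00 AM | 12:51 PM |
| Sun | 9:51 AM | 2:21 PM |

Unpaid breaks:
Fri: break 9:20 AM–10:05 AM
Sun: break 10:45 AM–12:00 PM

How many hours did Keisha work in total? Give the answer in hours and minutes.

16 h 23 min

Fri: 7:10 AM–3:12 PM = 8 h 2 min; less 45 min break → 7 h 17 min
Sat: 7:00 AM–12:51 PM = 5 h 51 min
Sun: 9:51 AM–2:21 PM = 4 h 30 min; less 75 min break → 3 h 15 min
Total: 7 h 17 min + 5 h 51 min + 3 h 15 min = 16 h 23 min.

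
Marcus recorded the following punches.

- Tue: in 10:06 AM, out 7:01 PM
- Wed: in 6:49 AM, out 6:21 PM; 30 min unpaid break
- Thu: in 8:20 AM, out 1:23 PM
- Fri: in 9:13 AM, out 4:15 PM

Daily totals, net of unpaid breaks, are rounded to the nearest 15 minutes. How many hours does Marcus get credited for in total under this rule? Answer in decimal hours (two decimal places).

32.00 hours

Tue: 10:06 AM–7:01 PM = 8 h 55 min → rounds to 9 h 0 min
Wed: 6:49 AM–6:21 PM = 11 h 32 min − 30 min = 11 h 2 min → rounds to 11 h 0 min
Thu: 8:20 AM–1:23 PM = 5 h 3 min → rounds to 5 h 0 min
Fri: 9:13 AM–4:15 PM = 7 h 2 min → rounds to 7 h 0 min
Total credited: 32 h 0 min.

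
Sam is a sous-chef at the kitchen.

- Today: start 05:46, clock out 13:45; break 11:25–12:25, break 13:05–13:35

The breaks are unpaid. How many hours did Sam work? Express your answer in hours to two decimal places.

6.48 hours

Today: 05:46–13:45 = 7 h 59 min; less 90 min break → 6 h 29 min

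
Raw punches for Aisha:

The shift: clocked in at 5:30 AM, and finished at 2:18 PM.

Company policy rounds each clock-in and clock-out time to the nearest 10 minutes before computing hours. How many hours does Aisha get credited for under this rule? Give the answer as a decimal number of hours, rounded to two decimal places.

8.83 hours

The shift: in 5:30 AM→5:30 AM, out 2:18 PM→2:20 PM; 8 h 50 min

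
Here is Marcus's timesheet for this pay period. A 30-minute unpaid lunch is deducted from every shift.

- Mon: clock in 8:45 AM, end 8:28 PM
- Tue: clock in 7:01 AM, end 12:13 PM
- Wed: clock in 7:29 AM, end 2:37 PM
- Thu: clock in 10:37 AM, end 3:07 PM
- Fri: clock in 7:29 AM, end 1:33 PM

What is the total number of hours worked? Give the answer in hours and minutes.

Mon: 8:45 AM–8:28 PM = 11 h 43 min; less 30 min break → 11 h 13 min
Tue: 7:01 AM–12:13 PM = 5 h 12 min; less 30 min break → 4 h 42 min
Wed: 7:29 AM–2:37 PM = 7 h 8 min; less 30 min break → 6 h 38 min
Thu: 10:37 AM–3:07 PM = 4 h 30 min; less 30 min break → 4 h 0 min
Fri: 7:29 AM–1:33 PM = 6 h 4 min; less 30 min break → 5 h 34 min
Total: 11 h 13 min + 4 h 42 min + 6 h 38 min + 4 h 0 min + 5 h 34 min = 32 h 7 min.

32 h 7 min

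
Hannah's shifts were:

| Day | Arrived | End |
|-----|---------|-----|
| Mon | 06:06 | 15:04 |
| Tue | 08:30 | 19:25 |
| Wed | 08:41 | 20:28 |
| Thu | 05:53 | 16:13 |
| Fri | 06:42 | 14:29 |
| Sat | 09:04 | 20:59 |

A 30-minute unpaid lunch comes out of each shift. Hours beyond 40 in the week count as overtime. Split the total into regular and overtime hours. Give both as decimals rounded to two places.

Mon: 06:06–15:04 = 8 h 58 min; less 30 min break → 8 h 28 min
Tue: 08:30–19:25 = 10 h 55 min; less 30 min break → 10 h 25 min
Wed: 08:41–20:28 = 11 h 47 min; less 30 min break → 11 h 17 min
Thu: 05:53–16:13 = 10 h 20 min; less 30 min break → 9 h 50 min
Fri: 06:42–14:29 = 7 h 47 min; less 30 min break → 7 h 17 min
Sat: 09:04–20:59 = 11 h 55 min; less 30 min break → 11 h 25 min
Total worked: 58 h 42 min = 58.70 h.
Threshold 40 h → overtime 18 h 42 min, regular 40 h 0 min.

Regular 40.00 hours, overtime 18.70 hours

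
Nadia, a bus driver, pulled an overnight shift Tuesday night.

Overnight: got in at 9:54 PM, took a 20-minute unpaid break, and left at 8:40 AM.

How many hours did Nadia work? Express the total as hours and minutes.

Overnight: 9:54 PM → midnight = 2 h 6 min; midnight → 8:40 AM = 8 h 40 min; span 10 h 46 min; less 20 min break → 10 h 26 min

10 h 26 min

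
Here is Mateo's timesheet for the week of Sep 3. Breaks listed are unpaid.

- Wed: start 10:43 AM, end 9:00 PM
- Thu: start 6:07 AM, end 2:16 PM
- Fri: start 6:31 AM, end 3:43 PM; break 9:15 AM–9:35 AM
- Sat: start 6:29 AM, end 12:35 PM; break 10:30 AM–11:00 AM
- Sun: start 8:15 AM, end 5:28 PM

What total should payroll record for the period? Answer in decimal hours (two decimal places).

Wed: 10:43 AM–9:00 PM = 10 h 17 min
Thu: 6:07 AM–2:16 PM = 8 h 9 min
Fri: 6:31 AM–3:43 PM = 9 h 12 min; less 20 min break → 8 h 52 min
Sat: 6:29 AM–12:35 PM = 6 h 6 min; less 30 min break → 5 h 36 min
Sun: 8:15 AM–5:28 PM = 9 h 13 min
Total: 10 h 17 min + 8 h 9 min + 8 h 52 min + 5 h 36 min + 9 h 13 min = 42 h 7 min.

42.12 hours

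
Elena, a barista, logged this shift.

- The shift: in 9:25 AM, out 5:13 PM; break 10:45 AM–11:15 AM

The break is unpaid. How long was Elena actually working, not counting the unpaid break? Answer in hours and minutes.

The shift: 9:25 AM–5:13 PM = 7 h 48 min; less 30 min break → 7 h 18 min

7 h 18 min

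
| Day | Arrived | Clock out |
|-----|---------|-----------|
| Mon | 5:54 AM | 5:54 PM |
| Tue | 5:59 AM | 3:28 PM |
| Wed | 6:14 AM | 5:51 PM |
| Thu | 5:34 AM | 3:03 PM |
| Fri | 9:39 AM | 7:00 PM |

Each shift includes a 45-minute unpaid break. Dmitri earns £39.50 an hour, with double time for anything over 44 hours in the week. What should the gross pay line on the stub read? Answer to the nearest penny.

Mon: 5:54 AM–5:54 PM = 12 h 0 min; less 45 min break → 11 h 15 min
Tue: 5:59 AM–3:28 PM = 9 h 29 min; less 45 min break → 8 h 44 min
Wed: 6:14 AM–5:51 PM = 11 h 37 min; less 45 min break → 10 h 52 min
Thu: 5:34 AM–3:03 PM = 9 h 29 min; less 45 min break → 8 h 44 min
Fri: 9:39 AM–7:00 PM = 9 h 21 min; less 45 min break → 8 h 36 min
Total worked: 48 h 11 min = 2891 min.
Regular 44 h 0 min = 2640 min at £39.50/h; overtime 4 h 11 min = 251 min at £79.00/h.
Pay = (2640 × £39.50 + 251 × £79.00) ÷ 60 = £2068.48.

£2068.48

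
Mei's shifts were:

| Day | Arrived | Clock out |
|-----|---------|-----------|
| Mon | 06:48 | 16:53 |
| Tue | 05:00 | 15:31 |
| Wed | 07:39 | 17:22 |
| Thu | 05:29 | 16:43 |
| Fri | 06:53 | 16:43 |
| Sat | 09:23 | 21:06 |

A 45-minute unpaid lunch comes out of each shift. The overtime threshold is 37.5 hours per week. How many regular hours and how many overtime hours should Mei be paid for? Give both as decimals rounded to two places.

Regular 37.50 hours, overtime 21.10 hours

Mon: 06:48–16:53 = 10 h 5 min; less 45 min break → 9 h 20 min
Tue: 05:00–15:31 = 10 h 31 min; less 45 min break → 9 h 46 min
Wed: 07:39–17:22 = 9 h 43 min; less 45 min break → 8 h 58 min
Thu: 05:29–16:43 = 11 h 14 min; less 45 min break → 10 h 29 min
Fri: 06:53–16:43 = 9 h 50 min; less 45 min break → 9 h 5 min
Sat: 09:23–21:06 = 11 h 43 min; less 45 min break → 10 h 58 min
Total worked: 58 h 36 min = 58.60 h.
Threshold 37.5 h → overtime 21 h 6 min, regular 37 h 30 min.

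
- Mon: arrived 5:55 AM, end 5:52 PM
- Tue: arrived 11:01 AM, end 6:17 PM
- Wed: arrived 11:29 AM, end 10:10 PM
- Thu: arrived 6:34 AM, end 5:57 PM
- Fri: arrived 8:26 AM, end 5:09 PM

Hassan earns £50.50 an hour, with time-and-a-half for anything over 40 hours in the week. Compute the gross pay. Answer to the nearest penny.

£2777.50

Mon: 5:55 AM–5:52 PM = 11 h 57 min
Tue: 11:01 AM–6:17 PM = 7 h 16 min
Wed: 11:29 AM–10:10 PM = 10 h 41 min
Thu: 6:34 AM–5:57 PM = 11 h 23 min
Fri: 8:26 AM–5:09 PM = 8 h 43 min
Total worked: 50 h 0 min = 3000 min.
Regular 40 h 0 min = 2400 min at £50.50/h; overtime 10 h 0 min = 600 min at £75.75/h.
Pay = (2400 × £50.50 + 600 × £75.75) ÷ 60 = £2777.50.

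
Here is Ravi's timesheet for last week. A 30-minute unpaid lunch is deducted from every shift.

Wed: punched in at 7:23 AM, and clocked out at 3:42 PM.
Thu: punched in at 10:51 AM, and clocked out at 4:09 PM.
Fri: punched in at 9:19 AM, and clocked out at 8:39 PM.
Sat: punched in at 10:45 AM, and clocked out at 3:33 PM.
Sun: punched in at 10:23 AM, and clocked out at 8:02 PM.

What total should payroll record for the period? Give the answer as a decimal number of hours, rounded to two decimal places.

36.90 hours

Wed: 7:23 AM–3:42 PM = 8 h 19 min; less 30 min break → 7 h 49 min
Thu: 10:51 AM–4:09 PM = 5 h 18 min; less 30 min break → 4 h 48 min
Fri: 9:19 AM–8:39 PM = 11 h 20 min; less 30 min break → 10 h 50 min
Sat: 10:45 AM–3:33 PM = 4 h 48 min; less 30 min break → 4 h 18 min
Sun: 10:23 AM–8:02 PM = 9 h 39 min; less 30 min break → 9 h 9 min
Total: 7 h 49 min + 4 h 48 min + 10 h 50 min + 4 h 18 min + 9 h 9 min = 36 h 54 min.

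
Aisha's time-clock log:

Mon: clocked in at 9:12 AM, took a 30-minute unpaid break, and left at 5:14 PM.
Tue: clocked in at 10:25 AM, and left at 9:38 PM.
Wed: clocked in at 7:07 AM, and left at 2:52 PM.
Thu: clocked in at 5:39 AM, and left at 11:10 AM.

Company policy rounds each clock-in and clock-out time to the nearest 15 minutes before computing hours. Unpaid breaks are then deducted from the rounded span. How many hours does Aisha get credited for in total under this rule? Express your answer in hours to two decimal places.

Mon: in 9:12 AM→9:15 AM, out 5:14 PM→5:15 PM; 8 h 0 min − 30 min = 7 h 30 min
Tue: in 10:25 AM→10:30 AM, out 9:38 PM→9:45 PM; 11 h 15 min
Wed: in 7:07 AM→7:00 AM, out 2:52 PM→2:45 PM; 7 h 45 min
Thu: in 5:39 AM→5:45 AM, out 11:10 AM→11:15 AM; 5 h 30 min
Total credited: 32 h 0 min.

32.00 hours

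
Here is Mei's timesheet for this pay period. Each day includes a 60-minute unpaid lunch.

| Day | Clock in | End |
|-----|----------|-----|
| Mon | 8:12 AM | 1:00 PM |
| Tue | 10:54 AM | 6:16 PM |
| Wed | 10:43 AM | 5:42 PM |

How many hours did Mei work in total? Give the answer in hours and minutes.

16 h 9 min

Mon: 8:12 AM–1:00 PM = 4 h 48 min; less 60 min break → 3 h 48 min
Tue: 10:54 AM–6:16 PM = 7 h 22 min; less 60 min break → 6 h 22 min
Wed: 10:43 AM–5:42 PM = 6 h 59 min; less 60 min break → 5 h 59 min
Total: 3 h 48 min + 6 h 22 min + 5 h 59 min = 16 h 9 min.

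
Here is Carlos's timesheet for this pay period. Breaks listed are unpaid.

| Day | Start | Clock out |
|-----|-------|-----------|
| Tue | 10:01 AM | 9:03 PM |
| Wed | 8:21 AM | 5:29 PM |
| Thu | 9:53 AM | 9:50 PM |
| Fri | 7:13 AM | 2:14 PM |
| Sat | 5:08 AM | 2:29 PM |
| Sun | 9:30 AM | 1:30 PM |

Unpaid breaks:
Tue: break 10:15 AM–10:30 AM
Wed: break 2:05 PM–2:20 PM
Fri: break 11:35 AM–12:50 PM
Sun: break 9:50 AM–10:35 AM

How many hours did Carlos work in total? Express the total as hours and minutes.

49 h 59 min

Tue: 10:01 AM–9:03 PM = 11 h 2 min; less 15 min break → 10 h 47 min
Wed: 8:21 AM–5:29 PM = 9 h 8 min; less 15 min break → 8 h 53 min
Thu: 9:53 AM–9:50 PM = 11 h 57 min
Fri: 7:13 AM–2:14 PM = 7 h 1 min; less 75 min break → 5 h 46 min
Sat: 5:08 AM–2:29 PM = 9 h 21 min
Sun: 9:30 AM–1:30 PM = 4 h 0 min; less 45 min break → 3 h 15 min
Total: 10 h 47 min + 8 h 53 min + 11 h 57 min + 5 h 46 min + 9 h 21 min + 3 h 15 min = 49 h 59 min.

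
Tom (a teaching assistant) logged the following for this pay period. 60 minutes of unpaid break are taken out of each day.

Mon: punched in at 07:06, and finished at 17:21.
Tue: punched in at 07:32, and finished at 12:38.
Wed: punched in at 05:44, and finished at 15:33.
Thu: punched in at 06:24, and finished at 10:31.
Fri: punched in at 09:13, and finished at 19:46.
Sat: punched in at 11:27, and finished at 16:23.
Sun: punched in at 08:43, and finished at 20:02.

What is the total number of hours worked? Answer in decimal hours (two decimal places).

Mon: 07:06–17:21 = 10 h 15 min; less 60 min break → 9 h 15 min
Tue: 07:32–12:38 = 5 h 6 min; less 60 min break → 4 h 6 min
Wed: 05:44–15:33 = 9 h 49 min; less 60 min break → 8 h 49 min
Thu: 06:24–10:31 = 4 h 7 min; less 60 min break → 3 h 7 min
Fri: 09:13–19:46 = 10 h 33 min; less 60 min break → 9 h 33 min
Sat: 11:27–16:23 = 4 h 56 min; less 60 min break → 3 h 56 min
Sun: 08:43–20:02 = 11 h 19 min; less 60 min break → 10 h 19 min
Total: 9 h 15 min + 4 h 6 min + 8 h 49 min + 3 h 7 min + 9 h 33 min + 3 h 56 min + 10 h 19 min = 49 h 5 min.

49.08 hours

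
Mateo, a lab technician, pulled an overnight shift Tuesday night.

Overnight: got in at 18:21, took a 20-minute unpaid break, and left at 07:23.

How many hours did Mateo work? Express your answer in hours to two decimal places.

Overnight: 18:21 → midnight = 5 h 39 min; midnight → 07:23 = 7 h 23 min; span 13 h 2 min; less 20 min break → 12 h 42 min

12.70 hours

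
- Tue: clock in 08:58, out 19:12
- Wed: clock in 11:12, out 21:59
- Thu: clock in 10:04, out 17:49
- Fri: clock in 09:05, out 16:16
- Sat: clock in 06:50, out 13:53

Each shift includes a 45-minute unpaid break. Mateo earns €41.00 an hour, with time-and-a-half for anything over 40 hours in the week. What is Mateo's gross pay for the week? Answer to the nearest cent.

€1609.25

Tue: 08:58–19:12 = 10 h 14 min; less 45 min break → 9 h 29 min
Wed: 11:12–21:59 = 10 h 47 min; less 45 min break → 10 h 2 min
Thu: 10:04–17:49 = 7 h 45 min; less 45 min break → 7 h 0 min
Fri: 09:05–16:16 = 7 h 11 min; less 45 min break → 6 h 26 min
Sat: 06:50–13:53 = 7 h 3 min; less 45 min break → 6 h 18 min
Total worked: 39 h 15 min = 2355 min.
Regular 39 h 15 min = 2355 min at €41.00/h; overtime 0 h 0 min = 0 min at €61.50/h.
Pay = (2355 × €41.00 + 0 × €61.50) ÷ 60 = €1609.25.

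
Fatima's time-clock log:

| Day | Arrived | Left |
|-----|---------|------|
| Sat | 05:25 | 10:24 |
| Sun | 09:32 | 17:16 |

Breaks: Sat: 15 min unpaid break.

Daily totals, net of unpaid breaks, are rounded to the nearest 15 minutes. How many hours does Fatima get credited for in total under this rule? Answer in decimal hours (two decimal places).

12.50 hours

Sat: 05:25–10:24 = 4 h 59 min − 15 min = 4 h 44 min → rounds to 4 h 45 min
Sun: 09:32–17:16 = 7 h 44 min → rounds to 7 h 45 min
Total credited: 12 h 30 min.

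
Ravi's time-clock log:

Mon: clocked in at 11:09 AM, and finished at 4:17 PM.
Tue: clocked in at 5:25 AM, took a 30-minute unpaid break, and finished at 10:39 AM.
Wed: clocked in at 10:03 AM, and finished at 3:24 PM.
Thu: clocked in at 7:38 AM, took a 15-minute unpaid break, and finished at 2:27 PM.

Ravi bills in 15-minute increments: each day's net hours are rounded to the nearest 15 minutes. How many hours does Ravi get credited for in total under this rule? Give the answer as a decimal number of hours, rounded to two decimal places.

Mon: 11:09 AM–4:17 PM = 5 h 8 min → rounds to 5 h 15 min
Tue: 5:25 AM–10:39 AM = 5 h 14 min − 30 min = 4 h 44 min → rounds to 4 h 45 min
Wed: 10:03 AM–3:24 PM = 5 h 21 min → rounds to 5 h 15 min
Thu: 7:38 AM–2:27 PM = 6 h 49 min − 15 min = 6 h 34 min → rounds to 6 h 30 min
Total credited: 21 h 45 min.

21.75 hours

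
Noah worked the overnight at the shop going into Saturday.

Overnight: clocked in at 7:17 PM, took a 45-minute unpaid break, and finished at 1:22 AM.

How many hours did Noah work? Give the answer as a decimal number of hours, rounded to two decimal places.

5.33 hours

Overnight: 7:17 PM → midnight = 4 h 43 min; midnight → 1:22 AM = 1 h 22 min; span 6 h 5 min; less 45 min break → 5 h 20 min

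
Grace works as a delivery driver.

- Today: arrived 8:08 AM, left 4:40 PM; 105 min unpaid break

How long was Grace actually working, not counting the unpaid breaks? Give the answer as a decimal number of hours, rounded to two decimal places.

Today: 8:08 AM–4:40 PM = 8 h 32 min; less 105 min break → 6 h 47 min

6.78 hours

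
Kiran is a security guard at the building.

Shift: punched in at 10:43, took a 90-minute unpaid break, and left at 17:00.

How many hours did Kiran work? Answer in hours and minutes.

Shift: 10:43–17:00 = 6 h 17 min; less 90 min break → 4 h 47 min

4 h 47 min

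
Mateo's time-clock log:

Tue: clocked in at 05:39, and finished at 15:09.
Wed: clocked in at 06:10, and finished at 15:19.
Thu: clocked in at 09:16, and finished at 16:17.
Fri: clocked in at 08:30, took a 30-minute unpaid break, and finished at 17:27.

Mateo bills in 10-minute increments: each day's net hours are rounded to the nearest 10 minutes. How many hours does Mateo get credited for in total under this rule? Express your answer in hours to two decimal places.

Tue: 05:39–15:09 = 9 h 30 min → rounds to 9 h 30 min
Wed: 06:10–15:19 = 9 h 9 min → rounds to 9 h 10 min
Thu: 09:16–16:17 = 7 h 1 min → rounds to 7 h 0 min
Fri: 08:30–17:27 = 8 h 57 min − 30 min = 8 h 27 min → rounds to 8 h 30 min
Total credited: 34 h 10 min.

34.17 hours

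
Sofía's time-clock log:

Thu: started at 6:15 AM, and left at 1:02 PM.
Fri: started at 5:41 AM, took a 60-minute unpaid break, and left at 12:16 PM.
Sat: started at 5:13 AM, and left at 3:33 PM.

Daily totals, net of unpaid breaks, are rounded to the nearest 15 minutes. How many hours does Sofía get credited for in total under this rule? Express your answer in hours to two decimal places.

22.50 hours

Thu: 6:15 AM–1:02 PM = 6 h 47 min → rounds to 6 h 45 min
Fri: 5:41 AM–12:16 PM = 6 h 35 min − 60 min = 5 h 35 min → rounds to 5 h 30 min
Sat: 5:13 AM–3:33 PM = 10 h 20 min → rounds to 10 h 15 min
Total credited: 22 h 30 min.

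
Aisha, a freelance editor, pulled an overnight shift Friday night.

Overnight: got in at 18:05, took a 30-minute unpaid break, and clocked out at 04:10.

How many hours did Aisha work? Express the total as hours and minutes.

Overnight: 18:05 → midnight = 5 h 55 min; midnight → 04:10 = 4 h 10 min; span 10 h 5 min; less 30 min break → 9 h 35 min

9 h 35 min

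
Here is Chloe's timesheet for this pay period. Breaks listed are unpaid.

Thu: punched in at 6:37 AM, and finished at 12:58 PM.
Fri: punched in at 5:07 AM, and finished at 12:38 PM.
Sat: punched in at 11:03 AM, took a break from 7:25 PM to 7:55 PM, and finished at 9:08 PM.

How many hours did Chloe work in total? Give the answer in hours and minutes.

Thu: 6:37 AM–12:58 PM = 6 h 21 min
Fri: 5:07 AM–12:38 PM = 7 h 31 min
Sat: 11:03 AM–9:08 PM = 10 h 5 min; less 30 min break → 9 h 35 min
Total: 6 h 21 min + 7 h 31 min + 9 h 35 min = 23 h 27 min.

23 h 27 min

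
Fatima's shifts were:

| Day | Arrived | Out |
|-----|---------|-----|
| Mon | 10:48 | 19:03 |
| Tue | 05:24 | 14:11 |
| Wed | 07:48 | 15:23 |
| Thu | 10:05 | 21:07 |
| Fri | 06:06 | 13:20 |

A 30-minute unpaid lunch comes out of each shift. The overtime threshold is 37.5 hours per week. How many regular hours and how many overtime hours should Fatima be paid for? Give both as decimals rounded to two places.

Regular 37.50 hours, overtime 2.88 hours

Mon: 10:48–19:03 = 8 h 15 min; less 30 min break → 7 h 45 min
Tue: 05:24–14:11 = 8 h 47 min; less 30 min break → 8 h 17 min
Wed: 07:48–15:23 = 7 h 35 min; less 30 min break → 7 h 5 min
Thu: 10:05–21:07 = 11 h 2 min; less 30 min break → 10 h 32 min
Fri: 06:06–13:20 = 7 h 14 min; less 30 min break → 6 h 44 min
Total worked: 40 h 23 min = 40.38 h.
Threshold 37.5 h → overtime 2 h 53 min, regular 37 h 30 min.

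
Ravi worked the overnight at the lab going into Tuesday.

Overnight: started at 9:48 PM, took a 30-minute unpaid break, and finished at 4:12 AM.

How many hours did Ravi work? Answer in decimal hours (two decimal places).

5.90 hours

Overnight: 9:48 PM → midnight = 2 h 12 min; midnight → 4:12 AM = 4 h 12 min; span 6 h 24 min; less 30 min break → 5 h 54 min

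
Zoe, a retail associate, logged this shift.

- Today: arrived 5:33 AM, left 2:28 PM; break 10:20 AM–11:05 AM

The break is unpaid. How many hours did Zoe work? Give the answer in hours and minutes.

8 h 10 min

Today: 5:33 AM–2:28 PM = 8 h 55 min; less 45 min break → 8 h 10 min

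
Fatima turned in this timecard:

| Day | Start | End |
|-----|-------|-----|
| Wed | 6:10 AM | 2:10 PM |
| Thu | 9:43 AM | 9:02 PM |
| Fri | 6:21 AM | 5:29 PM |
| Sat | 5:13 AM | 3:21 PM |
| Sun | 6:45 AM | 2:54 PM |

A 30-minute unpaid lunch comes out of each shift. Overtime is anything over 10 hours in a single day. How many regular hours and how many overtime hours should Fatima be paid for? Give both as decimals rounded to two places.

Regular 44.78 hours, overtime 1.45 hours

Wed: 6:10 AM–2:10 PM = 8 h 0 min; less 30 min break → 7 h 30 min
Thu: 9:43 AM–9:02 PM = 11 h 19 min; less 30 min break → 10 h 49 min
Fri: 6:21 AM–5:29 PM = 11 h 8 min; less 30 min break → 10 h 38 min
Sat: 5:13 AM–3:21 PM = 10 h 8 min; less 30 min break → 9 h 38 min
Sun: 6:45 AM–2:54 PM = 8 h 9 min; less 30 min break → 7 h 39 min
Wed reg 7 h 30 min / OT 0 h 0 min; Thu reg 10 h 0 min / OT 0 h 49 min; Fri reg 10 h 0 min / OT 0 h 38 min; Sat reg 9 h 38 min / OT 0 h 0 min; Sun reg 7 h 39 min / OT 0 h 0 min.
Totals: regular 44 h 47 min, overtime 1 h 27 min.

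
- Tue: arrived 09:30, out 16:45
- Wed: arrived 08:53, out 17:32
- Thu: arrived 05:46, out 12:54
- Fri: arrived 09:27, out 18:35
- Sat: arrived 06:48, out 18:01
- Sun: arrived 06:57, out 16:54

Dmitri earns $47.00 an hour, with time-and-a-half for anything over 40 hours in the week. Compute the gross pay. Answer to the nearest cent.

Tue: 09:30–16:45 = 7 h 15 min
Wed: 08:53–17:32 = 8 h 39 min
Thu: 05:46–12:54 = 7 h 8 min
Fri: 09:27–18:35 = 9 h 8 min
Sat: 06:48–18:01 = 11 h 13 min
Sun: 06:57–16:54 = 9 h 57 min
Total worked: 53 h 20 min = 3200 min.
Regular 40 h 0 min = 2400 min at $47.00/h; overtime 13 h 20 min = 800 min at $70.50/h.
Pay = (2400 × $47.00 + 800 × $70.50) ÷ 60 = $2820.00.

$2820.00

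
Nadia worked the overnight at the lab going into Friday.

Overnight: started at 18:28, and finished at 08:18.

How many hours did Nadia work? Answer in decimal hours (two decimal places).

13.83 hours

Overnight: 18:28 → midnight = 5 h 32 min; midnight → 08:18 = 8 h 18 min; span 13 h 50 min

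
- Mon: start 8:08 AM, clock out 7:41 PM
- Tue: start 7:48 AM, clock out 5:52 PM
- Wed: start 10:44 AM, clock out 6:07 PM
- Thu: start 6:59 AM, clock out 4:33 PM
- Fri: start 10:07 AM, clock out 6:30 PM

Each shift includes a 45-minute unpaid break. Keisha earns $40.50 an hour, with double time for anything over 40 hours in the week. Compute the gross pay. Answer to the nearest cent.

$1879.20

Mon: 8:08 AM–7:41 PM = 11 h 33 min; less 45 min break → 10 h 48 min
Tue: 7:48 AM–5:52 PM = 10 h 4 min; less 45 min break → 9 h 19 min
Wed: 10:44 AM–6:07 PM = 7 h 23 min; less 45 min break → 6 h 38 min
Thu: 6:59 AM–4:33 PM = 9 h 34 min; less 45 min break → 8 h 49 min
Fri: 10:07 AM–6:30 PM = 8 h 23 min; less 45 min break → 7 h 38 min
Total worked: 43 h 12 min = 2592 min.
Regular 40 h 0 min = 2400 min at $40.50/h; overtime 3 h 12 min = 192 min at $81.00/h.
Pay = (2400 × $40.50 + 192 × $81.00) ÷ 60 = $1879.20.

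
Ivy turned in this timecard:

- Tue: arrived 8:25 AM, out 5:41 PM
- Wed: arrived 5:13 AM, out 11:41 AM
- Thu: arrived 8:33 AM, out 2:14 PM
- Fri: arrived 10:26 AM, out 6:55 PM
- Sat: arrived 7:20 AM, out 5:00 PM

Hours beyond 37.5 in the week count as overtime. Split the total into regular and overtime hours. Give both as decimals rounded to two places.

Tue: 8:25 AM–5:41 PM = 9 h 16 min
Wed: 5:13 AM–11:41 AM = 6 h 28 min
Thu: 8:33 AM–2:14 PM = 5 h 41 min
Fri: 10:26 AM–6:55 PM = 8 h 29 min
Sat: 7:20 AM–5:00 PM = 9 h 40 min
Total worked: 39 h 34 min = 39.57 h.
Threshold 37.5 h → overtime 2 h 4 min, regular 37 h 30 min.

Regular 37.50 hours, overtime 2.07 hours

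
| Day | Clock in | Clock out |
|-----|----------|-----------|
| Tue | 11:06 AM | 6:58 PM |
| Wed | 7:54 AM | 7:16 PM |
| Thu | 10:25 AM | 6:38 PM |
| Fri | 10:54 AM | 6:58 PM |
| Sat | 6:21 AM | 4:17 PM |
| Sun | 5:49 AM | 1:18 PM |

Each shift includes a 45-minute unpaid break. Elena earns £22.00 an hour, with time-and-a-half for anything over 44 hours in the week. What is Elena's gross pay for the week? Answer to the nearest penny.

£1114.30

Tue: 11:06 AM–6:58 PM = 7 h 52 min; less 45 min break → 7 h 7 min
Wed: 7:54 AM–7:16 PM = 11 h 22 min; less 45 min break → 10 h 37 min
Thu: 10:25 AM–6:38 PM = 8 h 13 min; less 45 min break → 7 h 28 min
Fri: 10:54 AM–6:58 PM = 8 h 4 min; less 45 min break → 7 h 19 min
Sat: 6:21 AM–4:17 PM = 9 h 56 min; less 45 min break → 9 h 11 min
Sun: 5:49 AM–1:18 PM = 7 h 29 min; less 45 min break → 6 h 44 min
Total worked: 48 h 26 min = 2906 min.
Regular 44 h 0 min = 2640 min at £22.00/h; overtime 4 h 26 min = 266 min at £33.00/h.
Pay = (2640 × £22.00 + 266 × £33.00) ÷ 60 = £1114.30.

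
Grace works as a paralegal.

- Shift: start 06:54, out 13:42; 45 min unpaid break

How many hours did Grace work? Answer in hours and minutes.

6 h 3 min

Shift: 06:54–13:42 = 6 h 48 min; less 45 min break → 6 h 3 min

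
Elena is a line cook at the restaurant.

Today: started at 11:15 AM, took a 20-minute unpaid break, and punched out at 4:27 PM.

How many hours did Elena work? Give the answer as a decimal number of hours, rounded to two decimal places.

4.87 hours

Today: 11:15 AM–4:27 PM = 5 h 12 min; less 20 min break → 4 h 52 min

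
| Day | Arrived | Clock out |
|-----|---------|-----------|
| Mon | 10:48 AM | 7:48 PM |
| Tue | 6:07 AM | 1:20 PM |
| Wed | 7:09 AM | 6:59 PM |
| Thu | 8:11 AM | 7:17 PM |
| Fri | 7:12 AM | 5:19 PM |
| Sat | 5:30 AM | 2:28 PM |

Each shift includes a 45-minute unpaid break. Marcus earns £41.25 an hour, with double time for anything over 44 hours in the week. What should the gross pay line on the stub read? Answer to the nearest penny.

£2618.00

Mon: 10:48 AM–7:48 PM = 9 h 0 min; less 45 min break → 8 h 15 min
Tue: 6:07 AM–1:20 PM = 7 h 13 min; less 45 min break → 6 h 28 min
Wed: 7:09 AM–6:59 PM = 11 h 50 min; less 45 min break → 11 h 5 min
Thu: 8:11 AM–7:17 PM = 11 h 6 min; less 45 min break → 10 h 21 min
Fri: 7:12 AM–5:19 PM = 10 h 7 min; less 45 min break → 9 h 22 min
Sat: 5:30 AM–2:28 PM = 8 h 58 min; less 45 min break → 8 h 13 min
Total worked: 53 h 44 min = 3224 min.
Regular 44 h 0 min = 2640 min at £41.25/h; overtime 9 h 44 min = 584 min at £82.50/h.
Pay = (2640 × £41.25 + 584 × £82.50) ÷ 60 = £2618.00.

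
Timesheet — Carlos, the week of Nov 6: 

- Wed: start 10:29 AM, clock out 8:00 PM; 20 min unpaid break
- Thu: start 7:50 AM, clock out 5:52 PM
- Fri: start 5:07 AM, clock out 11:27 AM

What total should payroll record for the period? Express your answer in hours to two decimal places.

Wed: 10:29 AM–8:00 PM = 9 h 31 min; less 20 min break → 9 h 11 min
Thu: 7:50 AM–5:52 PM = 10 h 2 min
Fri: 5:07 AM–11:27 AM = 6 h 20 min
Total: 9 h 11 min + 10 h 2 min + 6 h 20 min = 25 h 33 min.

25.55 hours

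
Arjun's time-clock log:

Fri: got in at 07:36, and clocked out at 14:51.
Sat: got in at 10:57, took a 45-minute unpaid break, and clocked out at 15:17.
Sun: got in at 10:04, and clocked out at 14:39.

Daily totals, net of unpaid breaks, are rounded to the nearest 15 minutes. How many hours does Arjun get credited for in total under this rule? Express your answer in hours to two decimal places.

Fri: 07:36–14:51 = 7 h 15 min → rounds to 7 h 15 min
Sat: 10:57–15:17 = 4 h 20 min − 45 min = 3 h 35 min → rounds to 3 h 30 min
Sun: 10:04–14:39 = 4 h 35 min → rounds to 4 h 30 min
Total credited: 15 h 15 min.

15.25 hours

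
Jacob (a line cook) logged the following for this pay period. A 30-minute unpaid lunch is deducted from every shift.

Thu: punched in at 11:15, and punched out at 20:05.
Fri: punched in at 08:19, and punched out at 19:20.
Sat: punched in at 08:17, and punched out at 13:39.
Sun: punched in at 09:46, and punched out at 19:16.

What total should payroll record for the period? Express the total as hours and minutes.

Thu: 11:15–20:05 = 8 h 50 min; less 30 min break → 8 h 20 min
Fri: 08:19–19:20 = 11 h 1 min; less 30 min break → 10 h 31 min
Sat: 08:17–13:39 = 5 h 22 min; less 30 min break → 4 h 52 min
Sun: 09:46–19:16 = 9 h 30 min; less 30 min break → 9 h 0 min
Total: 8 h 20 min + 10 h 31 min + 4 h 52 min + 9 h 0 min = 32 h 43 min.

32 h 43 min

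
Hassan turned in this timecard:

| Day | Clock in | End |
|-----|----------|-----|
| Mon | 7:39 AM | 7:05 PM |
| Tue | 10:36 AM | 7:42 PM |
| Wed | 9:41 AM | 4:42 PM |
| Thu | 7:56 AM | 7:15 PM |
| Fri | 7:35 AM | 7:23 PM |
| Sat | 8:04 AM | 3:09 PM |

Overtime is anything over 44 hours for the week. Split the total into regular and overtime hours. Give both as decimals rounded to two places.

Mon: 7:39 AM–7:05 PM = 11 h 26 min
Tue: 10:36 AM–7:42 PM = 9 h 6 min
Wed: 9:41 AM–4:42 PM = 7 h 1 min
Thu: 7:56 AM–7:15 PM = 11 h 19 min
Fri: 7:35 AM–7:23 PM = 11 h 48 min
Sat: 8:04 AM–3:09 PM = 7 h 5 min
Total worked: 57 h 45 min = 57.75 h.
Threshold 44 h → overtime 13 h 45 min, regular 44 h 0 min.

Regular 44.00 hours, overtime 13.75 hours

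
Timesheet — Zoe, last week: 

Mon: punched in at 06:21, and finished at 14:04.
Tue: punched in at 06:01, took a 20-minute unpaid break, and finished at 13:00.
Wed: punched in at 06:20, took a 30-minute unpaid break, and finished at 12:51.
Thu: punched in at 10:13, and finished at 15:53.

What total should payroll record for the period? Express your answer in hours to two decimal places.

26.05 hours

Mon: 06:21–14:04 = 7 h 43 min
Tue: 06:01–13:00 = 6 h 59 min; less 20 min break → 6 h 39 min
Wed: 06:20–12:51 = 6 h 31 min; less 30 min break → 6 h 1 min
Thu: 10:13–15:53 = 5 h 40 min
Total: 7 h 43 min + 6 h 39 min + 6 h 1 min + 5 h 40 min = 26 h 3 min.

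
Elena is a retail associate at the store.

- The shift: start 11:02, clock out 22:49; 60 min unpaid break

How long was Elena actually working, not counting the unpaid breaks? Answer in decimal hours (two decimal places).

10.78 hours

The shift: 11:02–22:49 = 11 h 47 min; less 60 min break → 10 h 47 min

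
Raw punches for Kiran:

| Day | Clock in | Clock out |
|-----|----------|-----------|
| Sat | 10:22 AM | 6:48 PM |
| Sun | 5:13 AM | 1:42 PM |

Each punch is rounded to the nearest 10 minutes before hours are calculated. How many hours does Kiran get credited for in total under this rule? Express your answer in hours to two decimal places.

Sat: in 10:22 AM→10:20 AM, out 6:48 PM→6:50 PM; 8 h 30 min
Sun: in 5:13 AM→5:10 AM, out 1:42 PM→1:40 PM; 8 h 30 min
Total credited: 17 h 0 min.

17.00 hours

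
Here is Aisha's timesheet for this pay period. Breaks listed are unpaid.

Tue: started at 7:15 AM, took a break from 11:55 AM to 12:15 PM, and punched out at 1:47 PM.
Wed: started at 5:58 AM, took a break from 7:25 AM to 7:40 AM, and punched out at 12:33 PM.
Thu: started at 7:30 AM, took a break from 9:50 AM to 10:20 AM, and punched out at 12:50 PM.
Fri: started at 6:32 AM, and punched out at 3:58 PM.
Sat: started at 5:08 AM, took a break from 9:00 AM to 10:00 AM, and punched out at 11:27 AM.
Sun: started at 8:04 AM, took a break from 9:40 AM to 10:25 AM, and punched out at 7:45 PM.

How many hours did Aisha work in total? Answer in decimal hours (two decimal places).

Tue: 7:15 AM–1:47 PM = 6 h 32 min; less 20 min break → 6 h 12 min
Wed: 5:58 AM–12:33 PM = 6 h 35 min; less 15 min break → 6 h 20 min
Thu: 7:30 AM–12:50 PM = 5 h 20 min; less 30 min break → 4 h 50 min
Fri: 6:32 AM–3:58 PM = 9 h 26 min
Sat: 5:08 AM–11:27 AM = 6 h 19 min; less 60 min break → 5 h 19 min
Sun: 8:04 AM–7:45 PM = 11 h 41 min; less 45 min break → 10 h 56 min
Total: 6 h 12 min + 6 h 20 min + 4 h 50 min + 9 h 26 min + 5 h 19 min + 10 h 56 min = 43 h 3 min.

43.05 hours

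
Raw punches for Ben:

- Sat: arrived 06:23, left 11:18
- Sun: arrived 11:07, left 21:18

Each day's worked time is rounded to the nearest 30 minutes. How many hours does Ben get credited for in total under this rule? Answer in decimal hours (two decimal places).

15.00 hours

Sat: 06:23–11:18 = 4 h 55 min → rounds to 5 h 0 min
Sun: 11:07–21:18 = 10 h 11 min → rounds to 10 h 0 min
Total credited: 15 h 0 min.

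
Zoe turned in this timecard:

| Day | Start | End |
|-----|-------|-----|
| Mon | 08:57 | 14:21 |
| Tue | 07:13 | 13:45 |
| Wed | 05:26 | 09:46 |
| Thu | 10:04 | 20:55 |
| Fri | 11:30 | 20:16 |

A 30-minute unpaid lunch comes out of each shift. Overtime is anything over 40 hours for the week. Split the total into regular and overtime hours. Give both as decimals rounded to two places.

Regular 33.38 hours, overtime 0.00 hours

Mon: 08:57–14:21 = 5 h 24 min; less 30 min break → 4 h 54 min
Tue: 07:13–13:45 = 6 h 32 min; less 30 min break → 6 h 2 min
Wed: 05:26–09:46 = 4 h 20 min; less 30 min break → 3 h 50 min
Thu: 10:04–20:55 = 10 h 51 min; less 30 min break → 10 h 21 min
Fri: 11:30–20:16 = 8 h 46 min; less 30 min break → 8 h 16 min
Total worked: 33 h 23 min = 33.38 h.
Threshold 40 h → overtime 0 h 0 min, regular 33 h 23 min.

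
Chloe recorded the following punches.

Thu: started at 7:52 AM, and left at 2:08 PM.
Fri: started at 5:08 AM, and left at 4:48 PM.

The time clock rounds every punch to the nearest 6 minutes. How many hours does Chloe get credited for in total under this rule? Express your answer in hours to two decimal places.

17.90 hours

Thu: in 7:52 AM→7:54 AM, out 2:08 PM→2:06 PM; 6 h 12 min
Fri: in 5:08 AM→5:06 AM, out 4:48 PM→4:48 PM; 11 h 42 min
Total credited: 17 h 54 min.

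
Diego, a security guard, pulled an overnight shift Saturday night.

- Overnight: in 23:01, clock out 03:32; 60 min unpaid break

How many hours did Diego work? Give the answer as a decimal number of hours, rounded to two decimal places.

Overnight: 23:01 → midnight = 0 h 59 min; midnight → 03:32 = 3 h 32 min; span 4 h 31 min; less 60 min break → 3 h 31 min

3.52 hours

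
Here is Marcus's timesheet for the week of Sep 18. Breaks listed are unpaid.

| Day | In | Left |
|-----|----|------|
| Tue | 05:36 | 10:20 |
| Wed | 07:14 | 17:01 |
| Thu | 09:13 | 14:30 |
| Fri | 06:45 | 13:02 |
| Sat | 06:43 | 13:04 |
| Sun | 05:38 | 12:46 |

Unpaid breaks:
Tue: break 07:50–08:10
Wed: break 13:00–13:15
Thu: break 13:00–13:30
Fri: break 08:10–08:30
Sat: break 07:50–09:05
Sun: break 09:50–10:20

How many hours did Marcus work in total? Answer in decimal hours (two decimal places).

Tue: 05:36–10:20 = 4 h 44 min; less 20 min break → 4 h 24 min
Wed: 07:14–17:01 = 9 h 47 min; less 15 min break → 9 h 32 min
Thu: 09:13–14:30 = 5 h 17 min; less 30 min break → 4 h 47 min
Fri: 06:45–13:02 = 6 h 17 min; less 20 min break → 5 h 57 min
Sat: 06:43–13:04 = 6 h 21 min; less 75 min break → 5 h 6 min
Sun: 05:38–12:46 = 7 h 8 min; less 30 min break → 6 h 38 min
Total: 4 h 24 min + 9 h 32 min + 4 h 47 min + 5 h 57 min + 5 h 6 min + 6 h 38 min = 36 h 24 min.

36.40 hours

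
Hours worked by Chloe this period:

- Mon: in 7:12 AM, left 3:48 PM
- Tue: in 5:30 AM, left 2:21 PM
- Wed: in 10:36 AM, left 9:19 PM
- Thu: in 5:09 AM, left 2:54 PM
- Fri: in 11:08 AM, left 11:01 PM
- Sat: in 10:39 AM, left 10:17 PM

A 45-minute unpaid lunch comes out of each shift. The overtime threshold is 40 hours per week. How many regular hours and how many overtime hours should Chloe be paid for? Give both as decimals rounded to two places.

Mon: 7:12 AM–3:48 PM = 8 h 36 min; less 45 min break → 7 h 51 min
Tue: 5:30 AM–2:21 PM = 8 h 51 min; less 45 min break → 8 h 6 min
Wed: 10:36 AM–9:19 PM = 10 h 43 min; less 45 min break → 9 h 58 min
Thu: 5:09 AM–2:54 PM = 9 h 45 min; less 45 min break → 9 h 0 min
Fri: 11:08 AM–11:01 PM = 11 h 53 min; less 45 min break → 11 h 8 min
Sat: 10:39 AM–10:17 PM = 11 h 38 min; less 45 min break → 10 h 53 min
Total worked: 56 h 56 min = 56.93 h.
Threshold 40 h → overtime 16 h 56 min, regular 40 h 0 min.

Regular 40.00 hours, overtime 16.93 hours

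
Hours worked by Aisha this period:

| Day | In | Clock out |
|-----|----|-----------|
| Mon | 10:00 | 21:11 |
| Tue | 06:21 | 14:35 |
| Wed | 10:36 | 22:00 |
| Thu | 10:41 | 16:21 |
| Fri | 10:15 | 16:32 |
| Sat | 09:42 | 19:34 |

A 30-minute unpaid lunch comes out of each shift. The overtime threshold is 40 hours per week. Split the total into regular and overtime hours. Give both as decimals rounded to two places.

Regular 40.00 hours, overtime 9.63 hours

Mon: 10:00–21:11 = 11 h 11 min; less 30 min break → 10 h 41 min
Tue: 06:21–14:35 = 8 h 14 min; less 30 min break → 7 h 44 min
Wed: 10:36–22:00 = 11 h 24 min; less 30 min break → 10 h 54 min
Thu: 10:41–16:21 = 5 h 40 min; less 30 min break → 5 h 10 min
Fri: 10:15–16:32 = 6 h 17 min; less 30 min break → 5 h 47 min
Sat: 09:42–19:34 = 9 h 52 min; less 30 min break → 9 h 22 min
Total worked: 49 h 38 min = 49.63 h.
Threshold 40 h → overtime 9 h 38 min, regular 40 h 0 min.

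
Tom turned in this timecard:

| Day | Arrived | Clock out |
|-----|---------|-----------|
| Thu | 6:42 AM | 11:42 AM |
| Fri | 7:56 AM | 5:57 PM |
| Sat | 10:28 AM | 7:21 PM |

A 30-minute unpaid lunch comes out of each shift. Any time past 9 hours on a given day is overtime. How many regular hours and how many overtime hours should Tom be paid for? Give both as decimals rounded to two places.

Thu: 6:42 AM–11:42 AM = 5 h 0 min; less 30 min break → 4 h 30 min
Fri: 7:56 AM–5:57 PM = 10 h 1 min; less 30 min break → 9 h 31 min
Sat: 10:28 AM–7:21 PM = 8 h 53 min; less 30 min break → 8 h 23 min
Thu reg 4 h 30 min / OT 0 h 0 min; Fri reg 9 h 0 min / OT 0 h 31 min; Sat reg 8 h 23 min / OT 0 h 0 min.
Totals: regular 21 h 53 min, overtime 0 h 31 min.

Regular 21.88 hours, overtime 0.52 hours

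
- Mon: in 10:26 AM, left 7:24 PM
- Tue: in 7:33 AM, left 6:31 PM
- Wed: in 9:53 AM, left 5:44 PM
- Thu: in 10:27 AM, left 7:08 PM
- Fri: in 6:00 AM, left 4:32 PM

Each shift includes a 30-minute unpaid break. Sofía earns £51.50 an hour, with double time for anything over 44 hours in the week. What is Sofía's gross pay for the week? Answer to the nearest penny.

£2317.50

Mon: 10:26 AM–7:24 PM = 8 h 58 min; less 30 min break → 8 h 28 min
Tue: 7:33 AM–6:31 PM = 10 h 58 min; less 30 min break → 10 h 28 min
Wed: 9:53 AM–5:44 PM = 7 h 51 min; less 30 min break → 7 h 21 min
Thu: 10:27 AM–7:08 PM = 8 h 41 min; less 30 min break → 8 h 11 min
Fri: 6:00 AM–4:32 PM = 10 h 32 min; less 30 min break → 10 h 2 min
Total worked: 44 h 30 min = 2670 min.
Regular 44 h 0 min = 2640 min at £51.50/h; overtime 0 h 30 min = 30 min at £103.00/h.
Pay = (2640 × £51.50 + 30 × £103.00) ÷ 60 = £2317.50.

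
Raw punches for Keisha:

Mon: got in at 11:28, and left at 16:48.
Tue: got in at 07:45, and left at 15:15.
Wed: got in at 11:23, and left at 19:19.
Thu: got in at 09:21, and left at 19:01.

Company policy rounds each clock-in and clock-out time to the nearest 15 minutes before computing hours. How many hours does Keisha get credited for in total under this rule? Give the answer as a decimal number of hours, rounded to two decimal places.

30.25 hours

Mon: in 11:28→11:30, out 16:48→16:45; 5 h 15 min
Tue: in 07:45→07:45, out 15:15→15:15; 7 h 30 min
Wed: in 11:23→11:30, out 19:19→19:15; 7 h 45 min
Thu: in 09:21→09:15, out 19:01→19:00; 9 h 45 min
Total credited: 30 h 15 min.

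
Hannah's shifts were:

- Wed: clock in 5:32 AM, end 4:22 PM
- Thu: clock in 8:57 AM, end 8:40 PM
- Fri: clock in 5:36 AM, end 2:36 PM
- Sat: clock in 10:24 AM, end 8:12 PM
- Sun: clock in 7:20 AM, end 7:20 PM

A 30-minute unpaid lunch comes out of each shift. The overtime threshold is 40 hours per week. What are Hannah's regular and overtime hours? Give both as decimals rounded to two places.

Wed: 5:32 AM–4:22 PM = 10 h 50 min; less 30 min break → 10 h 20 min
Thu: 8:57 AM–8:40 PM = 11 h 43 min; less 30 min break → 11 h 13 min
Fri: 5:36 AM–2:36 PM = 9 h 0 min; less 30 min break → 8 h 30 min
Sat: 10:24 AM–8:12 PM = 9 h 48 min; less 30 min break → 9 h 18 min
Sun: 7:20 AM–7:20 PM = 12 h 0 min; less 30 min break → 11 h 30 min
Total worked: 50 h 51 min = 50.85 h.
Threshold 40 h → overtime 10 h 51 min, regular 40 h 0 min.

Regular 40.00 hours, overtime 10.85 hours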